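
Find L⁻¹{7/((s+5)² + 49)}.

Form: b/((s-a)² + b²) → e^(at)sin(bt). With a=-5, b=7

Final answer: e^(-5t)·sin(7t)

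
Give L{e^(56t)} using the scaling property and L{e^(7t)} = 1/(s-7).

Using L{f(at)} = (1/a)F(s/a) with a=8 and f(t) = e^(7t): L{e^(56t)} = (1/8) · 1/((s/8)-7) = (1/8) · 8/(s-56) = 1/(s-56)

Final answer: 1/(s-56)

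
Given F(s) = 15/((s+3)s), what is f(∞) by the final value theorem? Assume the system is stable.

f(∞) = lim_{s→0} sF(s) = lim_{s→0} 15/(s+3) = 5

Final answer: 5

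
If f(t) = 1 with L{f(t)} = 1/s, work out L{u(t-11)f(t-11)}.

Time shift theorem: L{u(t-a)f(t-a)} = e^(-as)F(s). Here a=11, F(s) = 1/s, so L{u(t-11)f(t-11)} = e^(-11s)·1/s

Final answer: e^(-11s)·1/s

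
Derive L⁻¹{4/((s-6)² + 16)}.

Form: b/((s-a)² + b²) → e^(at)sin(bt). With a=6, b=4

Final answer: e^(6t)·sin(4t)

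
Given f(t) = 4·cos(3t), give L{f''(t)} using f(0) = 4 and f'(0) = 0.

F(s) = 4s/(s² + 9). L{f''(t)} = s²F(s) - sf(0) - f'(0) = 4s³/(s² + 9) - 4s = (4s³ - 4s(s² + 9))/(s² + 9) = -36s/(s² + 9)

Final answer: -36s/(s² + 9)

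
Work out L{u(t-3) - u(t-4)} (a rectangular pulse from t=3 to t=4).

L{u(t-a)} = e^(-as)/s. L{u(t-3) - u(t-4)} = (e^(-3s) - e^(-4s))/s

Final answer: (e^(-3s) - e^(-4s))/s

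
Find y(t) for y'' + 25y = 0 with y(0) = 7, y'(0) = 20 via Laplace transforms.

L{y''} + 25L{y} = 0. s²Y - 7s - 20 + 25Y = 0. Y(s² + 25) = 7s + 20. Y = (7s + 20)/(s² + 25). Inverting: y(t) = 7cos(5t) + 4sin(5t)

Final answer: y(t) = 7cos(5t) + 4sin(5t)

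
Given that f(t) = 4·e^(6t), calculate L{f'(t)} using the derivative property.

f(0) = 4, F(s) = 4/(s-6). L{f'(t)} = s·F(s) - f(0) = 4s/(s-6) - 4 = (4s - 4(s-6))/(s-6) = 24/(s-6)

Final answer: 24/(s-6)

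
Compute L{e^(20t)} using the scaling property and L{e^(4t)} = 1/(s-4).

Using L{f(at)} = (1/a)F(s/a) with a=5 and f(t) = e^(4t): L{e^(20t)} = (1/5) · 1/((s/5)-4) = (1/5) · 5/(s-20) = 1/(s-20)

Final answer: 1/(s-20)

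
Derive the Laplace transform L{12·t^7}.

L{t^n} = n!/s^(n+1), so L{t^7} = 5040/s^8. Then L{12·t^7} = 12·5040/s^8 = 60480/s^8

Final answer: 60480/s^8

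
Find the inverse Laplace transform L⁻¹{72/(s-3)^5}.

L⁻¹{n!/(s-a)^(n+1)} = t^n·e^(at) with n=4, a=3. So L⁻¹{24/(s-3)^5} = t^4·e^(3t), and L⁻¹{72/(s-3)^5} = (72/24)·t^4·e^(3t) = 3·t^4·e^(3t)

Final answer: 3·t^4·e^(3t)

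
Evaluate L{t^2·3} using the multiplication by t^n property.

L{3} = 3/s. d^1/ds^1[1/s] = -1/s². d^2/ds^2[1/s] = 2/s^3. So L{t^2} = (-1)^{2}·2/s^3 = 2/s^3. Then L{t^2·3} = 3·2/s^3 = 6/s^3

Final answer: 6/s^3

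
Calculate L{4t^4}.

L{t^n} = n!/s^(n+1). So L{4t^4} = 4·4!/s^5 = 96/s^5

Final answer: 96/s^5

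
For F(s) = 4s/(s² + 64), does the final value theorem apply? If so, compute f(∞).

The final value theorem requires all poles of sF(s) in the left half-plane. sF(s) = 4s²/(s² + 64) has poles at s = ±8i (imaginary axis). Theorem does NOT apply (oscillatory system).

Final answer: Not applicable (oscillatory)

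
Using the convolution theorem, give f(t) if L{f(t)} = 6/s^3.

6/s^3 = (6/s)·(1/s^2) = L{6}·L{t}. By convolution, f(t) = 6*t = ∫₀ᵗ 6·τ dτ = 6·t²/2

Final answer: 6·t²/2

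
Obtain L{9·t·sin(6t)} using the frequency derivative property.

L{sin(6t)} = 6/(s² + 36). By L{t·f(t)} = -F'(s): -d/ds[6/(s² + 36)] = -(6)·(-2s)/(s² + 36)² = 12s/(s² + 36)². Then L{9·t·sin(6t)} = 9·12s/(s² + 36)² = 108s/(s² + 36)²

Final answer: 108s/(s² + 36)²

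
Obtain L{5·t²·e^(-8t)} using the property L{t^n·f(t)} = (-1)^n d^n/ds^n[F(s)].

L{e^(-8t)} = 1/(s+8). d/ds[1/(s+8)] = -1/(s+8)². d²/ds²[1/(s+8)] = 2/(s+8)³. So L{t²·e^(-8t)} = (-1)² · 2/(s+8)³ = 2/(s+8)³. Then L{5·t²·e^(-8t)} = 5·2/(s+8)³ = 10/(s+8)³

Final answer: 10/(s+8)³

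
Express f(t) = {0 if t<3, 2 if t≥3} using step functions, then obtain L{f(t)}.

f(t) = 2·u(t-3). L{u(t-3)} = e^(-3s)/s, so L{f(t)} = 2·e^(-3s)/s

Final answer: 2·e^(-3s)/s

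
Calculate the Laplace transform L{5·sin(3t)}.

L{sin(ωt)} = ω/(s² + ω²), so L{sin(3t)} = 3/(s² + 9). Then L{5·sin(3t)} = 5·3/(s² + 9) = 15/(s² + 9)

Final answer: 15/(s² + 9)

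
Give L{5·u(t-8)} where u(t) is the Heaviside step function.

L{u(t-a)} = e^(-as)/s. Here a=8, so L{u(t-8)} = e^(-8s)/s, and L{5·u(t-8)} = 5·e^(-8s)/s

Final answer: 5·e^(-8s)/s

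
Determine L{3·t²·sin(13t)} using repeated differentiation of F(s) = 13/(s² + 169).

F(s) = 13/(s² + 169). F'(s) = -26s/(s² + 169)². F''(s) = -26(169 - 3s²)/(s² + 169)³ = (78s² - 4394)/(s² + 169)³. So L{t²·sin(13t)} = (-1)² F''(s) = (78s² - 4394)/(s² + 169)³. Then L{3·t²·sin(13t)} = 3·(78s² - 4394)/(s² + 169)³ = (234s² - 13182)/(s² + 169)³

Final answer: (234s² - 13182)/(s² + 169)³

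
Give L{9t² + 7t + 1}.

L{9t² + 7t + 1} = 9·2/s³ + 7/s² + 1/s = 18/s³ + 7/s² + 1/s

Final answer: 18/s³ + 7/s² + 1/s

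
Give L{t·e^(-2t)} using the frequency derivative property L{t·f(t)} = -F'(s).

L{e^(-2t)} = 1/(s+2). By frequency derivative: L{t·e^(-2t)} = -d/ds[1/(s+2)] = -(-1)/(s+2)² = 1/(s+2)²

Final answer: 1/(s+2)²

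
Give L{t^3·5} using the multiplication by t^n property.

L{5} = 5/s. d^1/ds^1[1/s] = -1/s². d^2/ds^2[1/s] = 2/s^3. d^3/ds^3[1/s] = -6/s^4. So L{t^3} = (-1)^{3}·-6/s^4 = 6/s^4. Then L{t^3·5} = 5·6/s^4 = 30/s^4

Final answer: 30/s^4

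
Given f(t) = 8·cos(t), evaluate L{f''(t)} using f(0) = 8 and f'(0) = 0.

F(s) = 8s/(s² + 1). L{f''(t)} = s²F(s) - sf(0) - f'(0) = 8s³/(s² + 1) - 8s = (8s³ - 8s(s² + 1))/(s² + 1) = -8s/(s² + 1)

Final answer: -8s/(s² + 1)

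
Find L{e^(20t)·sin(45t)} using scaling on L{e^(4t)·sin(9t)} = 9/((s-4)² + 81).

Scaling with a=5: L{e^(20t)·sin(45t)} = (1/5) · 9/((s/5-4)² + 81). Simplifying: 45/((s-20)² + 2025)

Final answer: 45/((s-20)² + 2025)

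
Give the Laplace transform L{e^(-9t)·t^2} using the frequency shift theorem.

L{e^(at)·t^n} = n!/(s-a)^(n+1), so L{e^(-9t)·t^2} = 2/(s+9)^3

Final answer: 2/(s+9)^3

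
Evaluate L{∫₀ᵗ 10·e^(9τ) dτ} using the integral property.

L{∫₀ᵗ f(τ)dτ} = F(s)/s with F(s) = 10/(s-9), so L{∫₀ᵗ 10·e^(9τ) dτ} = 10/(s(s-9))

Final answer: 10/(s(s-9))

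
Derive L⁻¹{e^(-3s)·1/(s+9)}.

L⁻¹{1/(s+9)} = e^(-9t). By the time shift theorem, L⁻¹{e^(-as)F(s)} = u(t-a)f(t-a) with a=3, so L⁻¹{e^(-3s)·1/(s+9)} = u(t-3)·e^(-9(t-3))

Final answer: u(t-3)·e^(-9(t-3))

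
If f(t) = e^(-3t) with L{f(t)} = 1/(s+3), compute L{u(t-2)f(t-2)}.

Time shift theorem: L{u(t-a)f(t-a)} = e^(-as)F(s). Here a=2, F(s) = 1/(s+3), so L{u(t-2)f(t-2)} = e^(-2s)·1/(s+3)

Final answer: e^(-2s)·1/(s+3)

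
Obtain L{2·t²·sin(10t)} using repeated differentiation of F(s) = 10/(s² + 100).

F(s) = 10/(s² + 100). F'(s) = -20s/(s² + 100)². F''(s) = -20(100 - 3s²)/(s² + 100)³ = (60s² - 2000)/(s² + 100)³. So L{t²·sin(10t)} = (-1)² F''(s) = (60s² - 2000)/(s² + 100)³. Then L{2·t²·sin(10t)} = 2·(60s² - 2000)/(s² + 100)³ = (120s² - 4000)/(s² + 100)³

Final answer: (120s² - 4000)/(s² + 100)³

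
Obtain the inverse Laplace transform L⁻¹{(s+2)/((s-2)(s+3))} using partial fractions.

Using partial fractions, f(t) = (4e^(2t) + e^(-3t))/5

Final answer: (4e^(2t) + e^(-3t))/5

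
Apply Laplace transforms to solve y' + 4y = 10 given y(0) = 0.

sY + 4Y = 10/s. Y = 10/(s(s+4)). Partial fractions: Y = 5/2/s - 5/2/(s+4)

Final answer: y(t) = 5/2(1 - e^(-4t))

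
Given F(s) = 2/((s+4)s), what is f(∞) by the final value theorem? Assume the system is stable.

f(∞) = lim_{s→0} sF(s) = lim_{s→0} 2/(s+4) = 1/2

Final answer: 1/2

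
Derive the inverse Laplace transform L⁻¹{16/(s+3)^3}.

L⁻¹{n!/(s-a)^(n+1)} = t^n·e^(at) with n=2, a=-3. So L⁻¹{2/(s+3)^3} = t^2·e^(-3t), and L⁻¹{16/(s+3)^3} = (16/2)·t^2·e^(-3t) = 8·t^2·e^(-3t)

Final answer: 8·t^2·e^(-3t)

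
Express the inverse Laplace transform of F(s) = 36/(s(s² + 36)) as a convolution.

36/(s(s² + 36)) = (1/s)·(36/(s² + 36)) = L{1}·L{6·sin(6t)}. So f(t) = 1*(6·sin(6t)) = ∫₀ᵗ 6·sin(6τ) dτ

Final answer: ∫₀ᵗ 6·sin(6τ) dτ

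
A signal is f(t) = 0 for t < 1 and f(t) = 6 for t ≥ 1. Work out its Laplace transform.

f(t) = 6·u(t-1). L{u(t-1)} = e^(-s)/s, so L{f(t)} = 6·e^(-s)/s

Final answer: 6·e^(-s)/s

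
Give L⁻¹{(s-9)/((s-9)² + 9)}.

Using frequency shift: L⁻¹{(s-a)/((s-a)² + b²)} = e^(at)cos(bt). Here a=9, b=3

Final answer: e^(9t)·cos(3t)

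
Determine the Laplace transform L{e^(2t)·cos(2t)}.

L{e^(at)·cos(ωt)} = (s-a)/((s-a)² + ω²), so L{e^(2t)·cos(2t)} = (s-2)/((s-2)² + 4)

Final answer: (s-2)/((s-2)² + 4)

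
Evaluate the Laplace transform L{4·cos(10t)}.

L{cos(ωt)} = s/(s² + ω²), so L{cos(10t)} = s/(s² + 100). Then L{4·cos(10t)} = 4·s/(s² + 100) = 4s/(s² + 100)

Final answer: 4s/(s² + 100)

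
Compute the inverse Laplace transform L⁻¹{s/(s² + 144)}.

L⁻¹{s/(s² + 144)} = cos(12t)

Final answer: cos(12t)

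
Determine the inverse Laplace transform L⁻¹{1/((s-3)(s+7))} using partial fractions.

Decompose: A/(s-3) + B/(s+7). A = 1/10, B = -1/10. f(t) = (e^(3t) - e^(-7t))/10

Final answer: (e^(3t) - e^(-7t))/10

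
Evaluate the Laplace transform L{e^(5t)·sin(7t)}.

L{e^(at)·sin(ωt)} = ω/((s-a)² + ω²), so L{e^(5t)·sin(7t)} = 7/((s-5)² + 49)

Final answer: 7/((s-5)² + 49)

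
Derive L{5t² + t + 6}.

L{5t² + t + 6} = 5·2/s³ + 1/s² + 6/s = 10/s³ + 1/s² + 6/s

Final answer: 10/s³ + 1/s² + 6/s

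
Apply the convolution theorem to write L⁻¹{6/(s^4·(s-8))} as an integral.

6/(s^4·(s-8)) = (6/s^4)·(1/(s-8)) = L{t^3}·L{e^(8t)}. So f(t) = t^3*e^(8t) = ∫₀ᵗ τ^3·e^(8(t-τ)) dτ

Final answer: ∫₀ᵗ τ^3·e^(8(t-τ)) dτ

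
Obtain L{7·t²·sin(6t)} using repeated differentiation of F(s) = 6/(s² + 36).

F(s) = 6/(s² + 36). F'(s) = -12s/(s² + 36)². F''(s) = -12(36 - 3s²)/(s² + 36)³ = (36s² - 432)/(s² + 36)³. So L{t²·sin(6t)} = (-1)² F''(s) = (36s² - 432)/(s² + 36)³. Then L{7·t²·sin(6t)} = 7·(36s² - 432)/(s² + 36)³ = (252s² - 3024)/(s² + 36)³

Final answer: (252s² - 3024)/(s² + 36)³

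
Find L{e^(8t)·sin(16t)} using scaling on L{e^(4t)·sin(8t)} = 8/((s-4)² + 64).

Scaling with a=2: L{e^(8t)·sin(16t)} = (1/2) · 8/((s/2-4)² + 64). Simplifying: 16/((s-8)² + 256)

Final answer: 16/((s-8)² + 256)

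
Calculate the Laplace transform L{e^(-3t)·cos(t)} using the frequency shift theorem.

Frequency shift: L{e^(at)f(t)} = F(s-a). L{e^(-3t)·cos(t)} = (s+3)/((s+3)² + 1)

Final answer: (s+3)/((s+3)² + 1)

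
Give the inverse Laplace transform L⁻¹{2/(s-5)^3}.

L⁻¹{n!/(s-a)^(n+1)} = t^n·e^(at), so L⁻¹{2/(s-5)^3} = t^2·e^(5t)

Final answer: t^2·e^(5t)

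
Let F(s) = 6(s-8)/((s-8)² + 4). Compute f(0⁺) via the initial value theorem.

f(0⁺) = lim_{s→∞} sF(s) = lim_{s→∞} 6s(s-8)/((s-8)² + 4) = 6

Final answer: 6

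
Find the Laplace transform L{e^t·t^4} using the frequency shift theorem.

L{e^(at)·t^n} = n!/(s-a)^(n+1), so L{e^t·t^4} = 24/(s-1)^5

Final answer: 24/(s-1)^5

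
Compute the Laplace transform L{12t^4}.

L{12t^4} = 12 · L{t^4} = 12 · 24/s^5 = 288/s^5

Final answer: 288/s^5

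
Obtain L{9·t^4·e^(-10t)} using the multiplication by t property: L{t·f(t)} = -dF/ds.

Using L{t^n·e^(at)} = n!/(s-a)^(n+1), L{t^4·e^(-10t)} = 24/(s+10)^5, so L{9·t^4·e^(-10t)} = 9·24/(s+10)^5 = 216/(s+10)^5

Final answer: 216/(s+10)^5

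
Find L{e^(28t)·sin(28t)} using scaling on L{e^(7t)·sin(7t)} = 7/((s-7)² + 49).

Scaling with a=4: L{e^(28t)·sin(28t)} = (1/4) · 7/((s/4-7)² + 49). Simplifying: 28/((s-28)² + 784)

Final answer: 28/((s-28)² + 784)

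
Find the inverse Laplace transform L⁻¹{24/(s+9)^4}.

L⁻¹{n!/(s-a)^(n+1)} = t^n·e^(at) with n=3, a=-9. So L⁻¹{6/(s+9)^4} = t^3·e^(-9t), and L⁻¹{24/(s+9)^4} = (24/6)·t^3·e^(-9t) = 4·t^3·e^(-9t)

Final answer: 4·t^3·e^(-9t)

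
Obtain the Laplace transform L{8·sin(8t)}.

L{sin(ωt)} = ω/(s² + ω²), so L{sin(8t)} = 8/(s² + 64). Then L{8·sin(8t)} = 8·8/(s² + 64) = 64/(s² + 64)

Final answer: 64/(s² + 64)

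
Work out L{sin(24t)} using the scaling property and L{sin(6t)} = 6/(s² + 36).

Using L{f(at)} = (1/a)F(s/a) with a=4: L{sin(24t)} = (1/4) · 6/((s/4)² + 36) = (1/4) · 6·16/(s² + 576) = 24/(s² + 576)

Final answer: 24/(s² + 576)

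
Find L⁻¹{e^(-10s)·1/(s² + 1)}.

L⁻¹{1/(s² + 1)} = sin(t). By the time shift theorem, L⁻¹{e^(-as)F(s)} = u(t-a)f(t-a) with a=10, so L⁻¹{e^(-10s)·1/(s² + 1)} = u(t-10)·sin((t-10))

Final answer: u(t-10)·sin((t-10))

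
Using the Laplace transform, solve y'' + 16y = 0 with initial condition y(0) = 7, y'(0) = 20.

L{y''} + 16L{y} = 0. s²Y - 7s - 20 + 16Y = 0. Y(s² + 16) = 7s + 20. Y = (7s + 20)/(s² + 16). Inverting: y(t) = 7cos(4t) + 5sin(4t)

Final answer: y(t) = 7cos(4t) + 5sin(4t)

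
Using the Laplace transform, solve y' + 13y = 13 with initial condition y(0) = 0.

sY + 13Y = 13/s. Y = 13/(s(s+13)). Partial fractions: Y = 1/s - 1/(s+13)

Final answer: y(t) = (1 - e^(-13t))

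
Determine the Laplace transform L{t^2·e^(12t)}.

L{t^n·e^(at)} = n!/(s-a)^(n+1), so L{t^2·e^(12t)} = 2/(s-12)^3

Final answer: 2/(s-12)^3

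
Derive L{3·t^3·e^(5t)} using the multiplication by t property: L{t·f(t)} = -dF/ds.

Using L{t^n·e^(at)} = n!/(s-a)^(n+1), L{t^3·e^(5t)} = 6/(s-5)^4, so L{3·t^3·e^(5t)} = 3·6/(s-5)^4 = 18/(s-5)^4

Final answer: 18/(s-5)^4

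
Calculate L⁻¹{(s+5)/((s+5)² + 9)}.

Using frequency shift: L⁻¹{(s-a)/((s-a)² + b²)} = e^(at)cos(bt). Here a=-5, b=3

Final answer: e^(-5t)·cos(3t)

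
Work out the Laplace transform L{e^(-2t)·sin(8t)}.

L{e^(at)·sin(ωt)} = ω/((s-a)² + ω²), so L{e^(-2t)·sin(8t)} = 8/((s+2)² + 64)

Final answer: 8/((s+2)² + 64)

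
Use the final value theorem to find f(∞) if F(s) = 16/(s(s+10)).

f(∞) = lim_{s→0} s·16/(s(s+10)) = lim_{s→0} 16/(s+10) = 16/10 = 8/5

Final answer: 8/5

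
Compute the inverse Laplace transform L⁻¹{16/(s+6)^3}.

L⁻¹{n!/(s-a)^(n+1)} = t^n·e^(at) with n=2, a=-6. So L⁻¹{2/(s+6)^3} = t^2·e^(-6t), and L⁻¹{16/(s+6)^3} = (16/2)·t^2·e^(-6t) = 8·t^2·e^(-6t)

Final answer: 8·t^2·e^(-6t)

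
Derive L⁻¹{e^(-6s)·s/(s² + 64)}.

L⁻¹{s/(s² + 64)} = cos(8t). By the time shift theorem, L⁻¹{e^(-as)F(s)} = u(t-a)f(t-a) with a=6, so L⁻¹{e^(-6s)·s/(s² + 64)} = u(t-6)·cos(8(t-6))

Final answer: u(t-6)·cos(8(t-6))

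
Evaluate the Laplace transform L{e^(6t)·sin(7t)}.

L{e^(at)·sin(ωt)} = ω/((s-a)² + ω²), so L{e^(6t)·sin(7t)} = 7/((s-6)² + 49)

Final answer: 7/((s-6)² + 49)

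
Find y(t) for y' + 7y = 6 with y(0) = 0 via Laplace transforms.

sY + 7Y = 6/s. Y = 6/(s(s+7)). Partial fractions: Y = 6/7/s - 6/7/(s+7)

Final answer: y(t) = 6/7(1 - e^(-7t))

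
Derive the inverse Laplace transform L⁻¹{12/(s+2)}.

L⁻¹{1/(s-a)} = e^(at), so L⁻¹{1/(s+2)} = e^(-2t), and L⁻¹{12/(s+2)} = 12·e^(-2t)

Final answer: 12·e^(-2t)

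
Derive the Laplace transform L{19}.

L{19} = 19 · L{1} = 19/s

Final answer: 19/s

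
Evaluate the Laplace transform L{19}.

L{19} = 19 · L{1} = 19/s

Final answer: 19/s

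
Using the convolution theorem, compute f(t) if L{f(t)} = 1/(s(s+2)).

1/(s(s+2)) = (1/s)·(1/(s+2)) = L{1}·L{e^(-2t)}. By convolution, f(t) = 1*e^(-2t) = ∫₀ᵗ 1·e^(-2τ) dτ = (1 - e^(-2t))/2

Final answer: (1 - e^(-2t))/2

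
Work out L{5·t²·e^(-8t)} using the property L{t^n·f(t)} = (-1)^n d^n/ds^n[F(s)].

L{e^(-8t)} = 1/(s+8). d/ds[1/(s+8)] = -1/(s+8)². d²/ds²[1/(s+8)] = 2/(s+8)³. So L{t²·e^(-8t)} = (-1)² · 2/(s+8)³ = 2/(s+8)³. Then L{5·t²·e^(-8t)} = 5·2/(s+8)³ = 10/(s+8)³

Final answer: 10/(s+8)³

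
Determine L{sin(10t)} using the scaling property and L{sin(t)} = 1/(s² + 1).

Using L{f(at)} = (1/a)F(s/a) with a=10: L{sin(10t)} = (1/10) · 1/((s/10)² + 1) = (1/10) · 1·100/(s² + 100) = 10/(s² + 100)

Final answer: 10/(s² + 100)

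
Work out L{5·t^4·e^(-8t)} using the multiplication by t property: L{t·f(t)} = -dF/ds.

Using L{t^n·e^(at)} = n!/(s-a)^(n+1), L{t^4·e^(-8t)} = 24/(s+8)^5, so L{5·t^4·e^(-8t)} = 5·24/(s+8)^5 = 120/(s+8)^5

Final answer: 120/(s+8)^5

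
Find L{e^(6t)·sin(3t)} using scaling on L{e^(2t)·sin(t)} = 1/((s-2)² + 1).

Scaling with a=3: L{e^(6t)·sin(3t)} = (1/3) · 1/((s/3-2)² + 1). Simplifying: 3/((s-6)² + 9)

Final answer: 3/((s-6)² + 9)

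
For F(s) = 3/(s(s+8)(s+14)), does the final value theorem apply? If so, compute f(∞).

Poles of sF(s) = 3/((s+8)(s+14)) are at s = -8 and s = -14, both in the left half-plane. Theorem applies. f(∞) = lim_{s→0} sF(s) = 3/(8·14) = 3/112

Final answer: 3/112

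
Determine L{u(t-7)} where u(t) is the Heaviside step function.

L{u(t-a)} = e^(-as)/s. Here a=7, so L{u(t-7)} = e^(-7s)/s

Final answer: e^(-7s)/s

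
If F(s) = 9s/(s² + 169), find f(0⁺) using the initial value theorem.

f(0⁺) = lim_{s→∞} s·9s/(s² + 169) = lim_{s→∞} 9s²/(s² + 169) = 9

Final answer: 9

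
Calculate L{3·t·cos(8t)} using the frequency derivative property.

L{cos(8t)} = s/(s² + 64). Derivative: d/ds[s/(s² + 64)] = [(s² + 64) - s·2s]/(s² + 64)² = (64 - s²)/(s² + 64)². So L{t·cos(8t)} = -F'(s) = (s² - 64)/(s² + 64)². Then L{3·t·cos(8t)} = 3·(s² - 64)/(s² + 64)²

Final answer: 3·(s² - 64)/(s² + 64)²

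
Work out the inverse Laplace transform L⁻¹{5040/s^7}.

L⁻¹{n!/s^(n+1)} = t^n with n=6. So L⁻¹{720/s^7} = t^6, and L⁻¹{5040/s^7} = (5040/720)·t^6 = 7·t^6

Final answer: 7·t^6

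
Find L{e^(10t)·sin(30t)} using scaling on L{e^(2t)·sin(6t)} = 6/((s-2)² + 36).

Scaling with a=5: L{e^(10t)·sin(30t)} = (1/5) · 6/((s/5-2)² + 36). Simplifying: 30/((s-10)² + 900)

Final answer: 30/((s-10)² + 900)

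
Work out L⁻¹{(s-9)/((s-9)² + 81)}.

Using frequency shift: L⁻¹{(s-a)/((s-a)² + b²)} = e^(at)cos(bt). Here a=9, b=9

Final answer: e^(9t)·cos(9t)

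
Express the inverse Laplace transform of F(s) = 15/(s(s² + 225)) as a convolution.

15/(s(s² + 225)) = (1/s)·(15/(s² + 225)) = L{1}·L{sin(15t)}. So f(t) = 1*(sin(15t)) = ∫₀ᵗ sin(15τ) dτ

Final answer: ∫₀ᵗ sin(15τ) dτ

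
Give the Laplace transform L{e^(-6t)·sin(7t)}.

L{e^(at)·sin(ωt)} = ω/((s-a)² + ω²), so L{e^(-6t)·sin(7t)} = 7/((s+6)² + 49)

Final answer: 7/((s+6)² + 49)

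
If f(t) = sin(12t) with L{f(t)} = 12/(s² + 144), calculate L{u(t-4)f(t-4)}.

Time shift theorem: L{u(t-a)f(t-a)} = e^(-as)F(s). Here a=4, F(s) = 12/(s² + 144), so L{u(t-4)f(t-4)} = e^(-4s)·12/(s² + 144)

Final answer: e^(-4s)·12/(s² + 144)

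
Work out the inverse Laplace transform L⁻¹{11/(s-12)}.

L⁻¹{1/(s-a)} = e^(at), so L⁻¹{1/(s-12)} = e^(12t), and L⁻¹{11/(s-12)} = 11·e^(12t)

Final answer: 11·e^(12t)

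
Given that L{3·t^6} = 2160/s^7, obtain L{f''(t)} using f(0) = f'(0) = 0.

L{f''(t)} = s²F(s) - sf(0) - f'(0) = s²·2160/s^7 - 0 - 0 = 2160/s^5

Final answer: 2160/s^5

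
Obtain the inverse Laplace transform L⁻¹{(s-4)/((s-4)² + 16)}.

Using frequency shift, L⁻¹{(s-4)/((s-4)² + 16)} = e^(4t)·cos(4t)

Final answer: e^(4t)·cos(4t)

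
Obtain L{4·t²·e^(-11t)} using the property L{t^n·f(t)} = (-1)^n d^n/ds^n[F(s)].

L{e^(-11t)} = 1/(s+11). d/ds[1/(s+11)] = -1/(s+11)². d²/ds²[1/(s+11)] = 2/(s+11)³. So L{t²·e^(-11t)} = (-1)² · 2/(s+11)³ = 2/(s+11)³. Then L{4·t²·e^(-11t)} = 4·2/(s+11)³ = 8/(s+11)³

Final answer: 8/(s+11)³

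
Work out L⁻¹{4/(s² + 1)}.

This is the form c·a/(s² + a²) with a = 1, c = 4. L⁻¹ = 4·sin(t)

Final answer: 4·sin(t)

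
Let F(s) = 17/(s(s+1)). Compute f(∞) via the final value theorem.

f(∞) = lim_{s→0} s·17/(s(s+1)) = lim_{s→0} 17/(s+1) = 17/1 = 17

Final answer: 17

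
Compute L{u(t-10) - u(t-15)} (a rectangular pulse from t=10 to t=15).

L{u(t-a)} = e^(-as)/s. L{u(t-10) - u(t-15)} = (e^(-10s) - e^(-15s))/s

Final answer: (e^(-10s) - e^(-15s))/s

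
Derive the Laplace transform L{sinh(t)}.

L{sinh(ωt)} = ω/(s² - ω²), so L{sinh(t)} = 1/(s² - 1)

Final answer: 1/(s² - 1)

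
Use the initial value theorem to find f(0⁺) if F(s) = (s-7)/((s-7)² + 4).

f(0⁺) = lim_{s→∞} sF(s) = lim_{s→∞} s(s-7)/((s-7)² + 4) = 1

Final answer: 1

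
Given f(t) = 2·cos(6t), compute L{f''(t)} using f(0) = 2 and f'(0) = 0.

F(s) = 2s/(s² + 36). L{f''(t)} = s²F(s) - sf(0) - f'(0) = 2s³/(s² + 36) - 2s = (2s³ - 2s(s² + 36))/(s² + 36) = -72s/(s² + 36)

Final answer: -72s/(s² + 36)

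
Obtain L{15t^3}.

L{t^n} = n!/s^(n+1). So L{15t^3} = 15·3!/s^4 = 90/s^4

Final answer: 90/s^4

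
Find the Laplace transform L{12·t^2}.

L{t^n} = n!/s^(n+1), so L{t^2} = 2/s^3. Then L{12·t^2} = 12·2/s^3 = 24/s^3

Final answer: 24/s^3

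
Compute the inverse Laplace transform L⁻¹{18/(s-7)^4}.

L⁻¹{n!/(s-a)^(n+1)} = t^n·e^(at) with n=3, a=7. So L⁻¹{6/(s-7)^4} = t^3·e^(7t), and L⁻¹{18/(s-7)^4} = (18/6)·t^3·e^(7t) = 3·t^3·e^(7t)

Final answer: 3·t^3·e^(7t)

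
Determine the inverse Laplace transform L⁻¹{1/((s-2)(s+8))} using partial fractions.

Decompose: A/(s-2) + B/(s+8). A = 1/10, B = -1/10. f(t) = (e^(2t) - e^(-8t))/10

Final answer: (e^(2t) - e^(-8t))/10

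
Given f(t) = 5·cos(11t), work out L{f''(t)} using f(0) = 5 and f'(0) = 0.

F(s) = 5s/(s² + 121). L{f''(t)} = s²F(s) - sf(0) - f'(0) = 5s³/(s² + 121) - 5s = (5s³ - 5s(s² + 121))/(s² + 121) = -605s/(s² + 121)

Final answer: -605s/(s² + 121)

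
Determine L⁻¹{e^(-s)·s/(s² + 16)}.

L⁻¹{s/(s² + 16)} = cos(4t). By the time shift theorem, L⁻¹{e^(-as)F(s)} = u(t-a)f(t-a) with a=1, so L⁻¹{e^(-s)·s/(s² + 16)} = u(t-1)·cos(4(t-1))

Final answer: u(t-1)·cos(4(t-1))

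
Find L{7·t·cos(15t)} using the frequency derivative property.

L{cos(15t)} = s/(s² + 225). Derivative: d/ds[s/(s² + 225)] = [(s² + 225) - s·2s]/(s² + 225)² = (225 - s²)/(s² + 225)². So L{t·cos(15t)} = -F'(s) = (s² - 225)/(s² + 225)². Then L{7·t·cos(15t)} = 7·(s² - 225)/(s² + 225)²

Final answer: 7·(s² - 225)/(s² + 225)²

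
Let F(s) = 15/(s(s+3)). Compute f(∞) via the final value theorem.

f(∞) = lim_{s→0} s·15/(s(s+3)) = lim_{s→0} 15/(s+3) = 15/3 = 5

Final answer: 5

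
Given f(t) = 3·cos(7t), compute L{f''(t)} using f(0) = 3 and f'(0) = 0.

F(s) = 3s/(s² + 49). L{f''(t)} = s²F(s) - sf(0) - f'(0) = 3s³/(s² + 49) - 3s = (3s³ - 3s(s² + 49))/(s² + 49) = -147s/(s² + 49)

Final answer: -147s/(s² + 49)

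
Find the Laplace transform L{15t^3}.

L{15t^3} = 15 · L{t^3} = 15 · 6/s^4 = 90/s^4

Final answer: 90/s^4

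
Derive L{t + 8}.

L{t + 8} = L{t} + 8·L{1} = 1/s² + 8/s

Final answer: 1/s² + 8/s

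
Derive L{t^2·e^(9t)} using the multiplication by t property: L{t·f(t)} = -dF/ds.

Using L{t^n·e^(at)} = n!/(s-a)^(n+1), L{t^2·e^(9t)} = 2/(s-9)^3

Final answer: 2/(s-9)^3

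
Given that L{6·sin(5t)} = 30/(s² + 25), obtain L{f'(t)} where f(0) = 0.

L{f'(t)} = s·F(s) - f(0) = s·30/(s² + 25) - 0 = 30s/(s² + 25)

Final answer: 30s/(s² + 25)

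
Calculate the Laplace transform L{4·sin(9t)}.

L{sin(ωt)} = ω/(s² + ω²), so L{sin(9t)} = 9/(s² + 81). Then L{4·sin(9t)} = 4·9/(s² + 81) = 36/(s² + 81)

Final answer: 36/(s² + 81)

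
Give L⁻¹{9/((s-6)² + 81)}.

Form: b/((s-a)² + b²) → e^(at)sin(bt). With a=6, b=9

Final answer: e^(6t)·sin(9t)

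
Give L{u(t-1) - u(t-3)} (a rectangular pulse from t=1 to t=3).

L{u(t-a)} = e^(-as)/s. L{u(t-1) - u(t-3)} = (e^(-s) - e^(-3s))/s

Final answer: (e^(-s) - e^(-3s))/s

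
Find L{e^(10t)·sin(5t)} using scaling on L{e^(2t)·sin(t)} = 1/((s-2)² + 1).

Scaling with a=5: L{e^(10t)·sin(5t)} = (1/5) · 1/((s/5-2)² + 1). Simplifying: 5/((s-10)² + 25)

Final answer: 5/((s-10)² + 25)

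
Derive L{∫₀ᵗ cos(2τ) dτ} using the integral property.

L{∫₀ᵗ f(τ)dτ} = F(s)/s with F(s) = s/(s² + 4), so the result is (s/(s² + 4))/s = 1/(s² + 4)

Final answer: 1/(s² + 4)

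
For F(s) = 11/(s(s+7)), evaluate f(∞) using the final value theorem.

f(∞) = lim_{s→0} s·11/(s(s+7)) = lim_{s→0} 11/(s+7) = 11/7 = 11/7

Final answer: 11/7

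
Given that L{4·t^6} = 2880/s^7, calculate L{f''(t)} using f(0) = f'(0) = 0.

L{f''(t)} = s²F(s) - sf(0) - f'(0) = s²·2880/s^7 - 0 - 0 = 2880/s^5

Final answer: 2880/s^5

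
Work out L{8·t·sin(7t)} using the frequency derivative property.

L{sin(7t)} = 7/(s² + 49). By L{t·f(t)} = -F'(s): -d/ds[7/(s² + 49)] = -(7)·(-2s)/(s² + 49)² = 14s/(s² + 49)². Then L{8·t·sin(7t)} = 8·14s/(s² + 49)² = 112s/(s² + 49)²

Final answer: 112s/(s² + 49)²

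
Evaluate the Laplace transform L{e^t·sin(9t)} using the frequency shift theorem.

Frequency shift: L{e^(at)f(t)} = F(s-a). L{e^t·sin(9t)} = 9/((s-1)² + 81)

Final answer: 9/((s-1)² + 81)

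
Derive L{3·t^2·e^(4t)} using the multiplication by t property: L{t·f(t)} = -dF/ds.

Using L{t^n·e^(at)} = n!/(s-a)^(n+1), L{t^2·e^(4t)} = 2/(s-4)^3, so L{3·t^2·e^(4t)} = 3·2/(s-4)^3 = 6/(s-4)^3

Final answer: 6/(s-4)^3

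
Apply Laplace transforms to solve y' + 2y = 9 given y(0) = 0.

sY + 2Y = 9/s. Y = 9/(s(s+2)). Partial fractions: Y = 9/2/s - 9/2/(s+2)

Final answer: y(t) = 9/2(1 - e^(-2t))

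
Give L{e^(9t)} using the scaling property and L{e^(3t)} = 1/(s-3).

Using L{f(at)} = (1/a)F(s/a) with a=3 and f(t) = e^(3t): L{e^(9t)} = (1/3) · 1/((s/3)-3) = (1/3) · 3/(s-9) = 1/(s-9)

Final answer: 1/(s-9)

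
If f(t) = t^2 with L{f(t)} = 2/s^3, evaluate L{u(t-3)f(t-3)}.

Time shift theorem: L{u(t-a)f(t-a)} = e^(-as)F(s). Here a=3, F(s) = 2/s^3, so L{u(t-3)f(t-3)} = e^(-3s)·2/s^3

Final answer: e^(-3s)·2/s^3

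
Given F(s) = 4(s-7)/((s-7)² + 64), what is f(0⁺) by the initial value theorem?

f(0⁺) = lim_{s→∞} sF(s) = lim_{s→∞} 4s(s-7)/((s-7)² + 64) = 4

Final answer: 4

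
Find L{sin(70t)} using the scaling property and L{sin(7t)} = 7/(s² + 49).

Using L{f(at)} = (1/a)F(s/a) with a=10: L{sin(70t)} = (1/10) · 7/((s/10)² + 49) = (1/10) · 7·100/(s² + 4900) = 70/(s² + 4900)

Final answer: 70/(s² + 4900)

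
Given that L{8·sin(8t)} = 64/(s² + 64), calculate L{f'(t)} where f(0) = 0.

L{f'(t)} = s·F(s) - f(0) = s·64/(s² + 64) - 0 = 64s/(s² + 64)

Final answer: 64s/(s² + 64)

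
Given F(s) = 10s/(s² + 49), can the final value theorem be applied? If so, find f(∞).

The final value theorem requires all poles of sF(s) in the left half-plane. sF(s) = 10s²/(s² + 49) has poles at s = ±7i (imaginary axis). Theorem does NOT apply (oscillatory system).

Final answer: Not applicable (oscillatory)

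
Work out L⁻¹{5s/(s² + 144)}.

This is the form c·s/(s² + a²) with a = 12, c = 5. L⁻¹ = 5·cos(12t)

Final answer: 5·cos(12t)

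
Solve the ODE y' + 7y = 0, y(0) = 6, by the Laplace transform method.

L{y'} + 7L{y} = 0. sY - 6 + 7Y = 0. Y(s+7) = 6. Y = 6/(s+7)

Final answer: y(t) = 6e^(-7t)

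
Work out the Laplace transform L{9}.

L{9} = 9 · L{1} = 9/s

Final answer: 9/s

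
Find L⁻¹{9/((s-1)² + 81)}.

Form: b/((s-a)² + b²) → e^(at)sin(bt). With a=1, b=9

Final answer: e^t·sin(9t)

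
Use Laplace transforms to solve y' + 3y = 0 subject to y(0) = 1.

L{y'} + 3L{y} = 0. sY - 1 + 3Y = 0. Y(s+3) = 1. Y = 1/(s+3)

Final answer: y(t) = e^(-3t)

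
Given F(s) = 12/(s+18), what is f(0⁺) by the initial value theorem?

f(0⁺) = lim_{s→∞} s·12/(s+18) = lim_{s→∞} 12s/(s+18) = 12

Final answer: 12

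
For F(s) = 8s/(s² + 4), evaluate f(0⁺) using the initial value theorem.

f(0⁺) = lim_{s→∞} s·8s/(s² + 4) = lim_{s→∞} 8s²/(s² + 4) = 8

Final answer: 8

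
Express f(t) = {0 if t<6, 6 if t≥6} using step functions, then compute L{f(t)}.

f(t) = 6·u(t-6). L{u(t-6)} = e^(-6s)/s, so L{f(t)} = 6·e^(-6s)/s

Final answer: 6·e^(-6s)/s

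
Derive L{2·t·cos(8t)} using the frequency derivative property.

L{cos(8t)} = s/(s² + 64). Derivative: d/ds[s/(s² + 64)] = [(s² + 64) - s·2s]/(s² + 64)² = (64 - s²)/(s² + 64)². So L{t·cos(8t)} = -F'(s) = (s² - 64)/(s² + 64)². Then L{2·t·cos(8t)} = 2·(s² - 64)/(s² + 64)²

Final answer: 2·(s² - 64)/(s² + 64)²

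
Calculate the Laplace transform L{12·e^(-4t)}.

L{e^(at)} = 1/(s-a), so L{e^(-4t)} = 1/(s+4). Then L{12·e^(-4t)} = 12/(s+4)

Final answer: 12/(s+4)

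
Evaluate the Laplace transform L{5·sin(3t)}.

L{sin(ωt)} = ω/(s² + ω²), so L{sin(3t)} = 3/(s² + 9). Then L{5·sin(3t)} = 5·3/(s² + 9) = 15/(s² + 9)

Final answer: 15/(s² + 9)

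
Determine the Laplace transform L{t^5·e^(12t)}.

L{t^n·e^(at)} = n!/(s-a)^(n+1), so L{t^5·e^(12t)} = 120/(s-12)^6

Final answer: 120/(s-12)^6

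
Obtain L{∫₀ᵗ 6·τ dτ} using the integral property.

L{∫₀ᵗ f(τ)dτ} = F(s)/s with f(t) = 6t. F(s) = 6/s^2, so L{∫₀ᵗ 6·τ dτ} = (6/s^2)/s = 6/s^3. (Check: ∫₀ᵗ 6·τ dτ = 6t^2/2.)

Final answer: 6/s^3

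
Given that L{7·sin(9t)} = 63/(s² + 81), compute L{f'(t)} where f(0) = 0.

L{f'(t)} = s·F(s) - f(0) = s·63/(s² + 81) - 0 = 63s/(s² + 81)

Final answer: 63s/(s² + 81)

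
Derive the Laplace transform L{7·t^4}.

L{t^n} = n!/s^(n+1), so L{t^4} = 24/s^5. Then L{7·t^4} = 7·24/s^5 = 168/s^5

Final answer: 168/s^5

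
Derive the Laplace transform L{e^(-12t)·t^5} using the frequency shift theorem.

L{e^(at)·t^n} = n!/(s-a)^(n+1), so L{e^(-12t)·t^5} = 120/(s+12)^6

Final answer: 120/(s+12)^6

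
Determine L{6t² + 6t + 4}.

L{6t² + 6t + 4} = 6·2/s³ + 6/s² + 4/s = 12/s³ + 6/s² + 4/s

Final answer: 12/s³ + 6/s² + 4/s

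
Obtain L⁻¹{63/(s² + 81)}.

This is the form c·a/(s² + a²) with a = 9, c = 7. L⁻¹ = 7·sin(9t)

Final answer: 7·sin(9t)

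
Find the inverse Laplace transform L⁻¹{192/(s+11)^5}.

L⁻¹{n!/(s-a)^(n+1)} = t^n·e^(at) with n=4, a=-11. So L⁻¹{24/(s+11)^5} = t^4·e^(-11t), and L⁻¹{192/(s+11)^5} = (192/24)·t^4·e^(-11t) = 8·t^4·e^(-11t)

Final answer: 8·t^4·e^(-11t)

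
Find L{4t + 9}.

L{4t + 9} = 4·L{t} + 9·L{1} = 4/s² + 9/s

Final answer: 4/s² + 9/s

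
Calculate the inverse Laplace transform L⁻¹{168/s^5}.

L⁻¹{n!/s^(n+1)} = t^n with n=4. So L⁻¹{24/s^5} = t^4, and L⁻¹{168/s^5} = (168/24)·t^4 = 7·t^4

Final answer: 7·t^4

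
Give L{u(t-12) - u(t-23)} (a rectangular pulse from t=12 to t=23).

L{u(t-a)} = e^(-as)/s. L{u(t-12) - u(t-23)} = (e^(-12s) - e^(-23s))/s

Final answer: (e^(-12s) - e^(-23s))/s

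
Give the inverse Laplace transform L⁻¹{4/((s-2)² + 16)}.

Using frequency shift, L⁻¹{4/((s-2)² + 16)} = e^(2t)·sin(4t)

Final answer: e^(2t)·sin(4t)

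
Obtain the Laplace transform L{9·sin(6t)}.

L{sin(ωt)} = ω/(s² + ω²), so L{sin(6t)} = 6/(s² + 36). Then L{9·sin(6t)} = 9·6/(s² + 36) = 54/(s² + 36)

Final answer: 54/(s² + 36)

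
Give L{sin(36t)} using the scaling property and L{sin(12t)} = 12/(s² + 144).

Using L{f(at)} = (1/a)F(s/a) with a=3: L{sin(36t)} = (1/3) · 12/((s/3)² + 144) = (1/3) · 12·9/(s² + 1296) = 36/(s² + 1296)

Final answer: 36/(s² + 1296)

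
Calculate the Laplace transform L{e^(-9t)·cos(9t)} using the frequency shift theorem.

Frequency shift: L{e^(at)f(t)} = F(s-a). L{e^(-9t)·cos(9t)} = (s+9)/((s+9)² + 81)

Final answer: (s+9)/((s+9)² + 81)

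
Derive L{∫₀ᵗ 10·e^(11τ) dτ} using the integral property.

L{∫₀ᵗ f(τ)dτ} = F(s)/s with F(s) = 10/(s-11), so L{∫₀ᵗ 10·e^(11τ) dτ} = 10/(s(s-11))

Final answer: 10/(s(s-11))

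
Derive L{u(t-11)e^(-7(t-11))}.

u(t-a)f(t-a) with f(t)=e^(-7t). L{e^(-7t)} = 1/(s+7). By time shift: e^(-11s)/(s+7)

Final answer: e^(-11s)/(s+7)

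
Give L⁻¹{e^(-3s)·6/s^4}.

L⁻¹{6/s^4} = t^3. By the time shift theorem, L⁻¹{e^(-as)F(s)} = u(t-a)f(t-a) with a=3, so L⁻¹{e^(-3s)·6/s^4} = u(t-3)·(t-3)^3

Final answer: u(t-3)·(t-3)^3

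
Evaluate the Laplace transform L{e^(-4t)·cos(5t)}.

L{e^(at)·cos(ωt)} = (s-a)/((s-a)² + ω²), so L{e^(-4t)·cos(5t)} = (s+4)/((s+4)² + 25)

Final answer: (s+4)/((s+4)² + 25)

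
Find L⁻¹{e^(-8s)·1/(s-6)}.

L⁻¹{1/(s-6)} = e^(6t). By the time shift theorem, L⁻¹{e^(-as)F(s)} = u(t-a)f(t-a) with a=8, so L⁻¹{e^(-8s)·1/(s-6)} = u(t-8)·e^(6(t-8))

Final answer: u(t-8)·e^(6(t-8))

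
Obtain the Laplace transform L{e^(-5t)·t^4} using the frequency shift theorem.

L{e^(at)·t^n} = n!/(s-a)^(n+1), so L{e^(-5t)·t^4} = 24/(s+5)^5

Final answer: 24/(s+5)^5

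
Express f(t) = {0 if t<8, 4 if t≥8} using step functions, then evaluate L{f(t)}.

f(t) = 4·u(t-8). L{u(t-8)} = e^(-8s)/s, so L{f(t)} = 4·e^(-8s)/s

Final answer: 4·e^(-8s)/s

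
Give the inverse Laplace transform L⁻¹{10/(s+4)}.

L⁻¹{1/(s-a)} = e^(at), so L⁻¹{1/(s+4)} = e^(-4t), and L⁻¹{10/(s+4)} = 10·e^(-4t)

Final answer: 10·e^(-4t)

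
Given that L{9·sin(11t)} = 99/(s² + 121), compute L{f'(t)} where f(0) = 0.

L{f'(t)} = s·F(s) - f(0) = s·99/(s² + 121) - 0 = 99s/(s² + 121)

Final answer: 99s/(s² + 121)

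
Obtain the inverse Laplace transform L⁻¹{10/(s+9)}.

L⁻¹{1/(s-a)} = e^(at), so L⁻¹{1/(s+9)} = e^(-9t), and L⁻¹{10/(s+9)} = 10·e^(-9t)

Final answer: 10·e^(-9t)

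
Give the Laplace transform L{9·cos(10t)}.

L{cos(ωt)} = s/(s² + ω²), so L{cos(10t)} = s/(s² + 100). Then L{9·cos(10t)} = 9·s/(s² + 100) = 9s/(s² + 100)

Final answer: 9s/(s² + 100)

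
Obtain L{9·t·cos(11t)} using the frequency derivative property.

L{cos(11t)} = s/(s² + 121). Derivative: d/ds[s/(s² + 121)] = [(s² + 121) - s·2s]/(s² + 121)² = (121 - s²)/(s² + 121)². So L{t·cos(11t)} = -F'(s) = (s² - 121)/(s² + 121)². Then L{9·t·cos(11t)} = 9·(s² - 121)/(s² + 121)²

Final answer: 9·(s² - 121)/(s² + 121)²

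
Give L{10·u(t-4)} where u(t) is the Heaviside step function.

L{u(t-a)} = e^(-as)/s. Here a=4, so L{u(t-4)} = e^(-4s)/s, and L{10·u(t-4)} = 10·e^(-4s)/s

Final answer: 10·e^(-4s)/s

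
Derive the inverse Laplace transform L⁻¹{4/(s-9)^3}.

L⁻¹{n!/(s-a)^(n+1)} = t^n·e^(at) with n=2, a=9. So L⁻¹{2/(s-9)^3} = t^2·e^(9t), and L⁻¹{4/(s-9)^3} = (4/2)·t^2·e^(9t) = 2·t^2·e^(9t)

Final answer: 2·t^2·e^(9t)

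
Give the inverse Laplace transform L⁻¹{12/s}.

L⁻¹{c/s} = c, so L⁻¹{12/s} = 12

Final answer: 12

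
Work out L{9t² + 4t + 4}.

L{9t² + 4t + 4} = 9·2/s³ + 4/s² + 4/s = 18/s³ + 4/s² + 4/s

Final answer: 18/s³ + 4/s² + 4/s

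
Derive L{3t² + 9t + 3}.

L{3t² + 9t + 3} = 3·2/s³ + 9/s² + 3/s = 6/s³ + 9/s² + 3/s

Final answer: 6/s³ + 9/s² + 3/s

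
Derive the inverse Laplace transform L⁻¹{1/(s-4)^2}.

L⁻¹{n!/(s-a)^(n+1)} = t^n·e^(at) with n=1, a=4. So L⁻¹{1/(s-4)^2} = t·e^(4t)

Final answer: t·e^(4t)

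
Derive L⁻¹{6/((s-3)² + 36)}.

Form: b/((s-a)² + b²) → e^(at)sin(bt). With a=3, b=6

Final answer: e^(3t)·sin(6t)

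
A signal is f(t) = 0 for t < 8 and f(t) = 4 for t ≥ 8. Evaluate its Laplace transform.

f(t) = 4·u(t-8). L{u(t-8)} = e^(-8s)/s, so L{f(t)} = 4·e^(-8s)/s

Final answer: 4·e^(-8s)/s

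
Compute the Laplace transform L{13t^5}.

L{13t^5} = 13 · L{t^5} = 13 · 120/s^6 = 1560/s^6

Final answer: 1560/s^6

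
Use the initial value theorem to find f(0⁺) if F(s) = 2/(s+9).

f(0⁺) = lim_{s→∞} s·2/(s+9) = lim_{s→∞} 2s/(s+9) = 2

Final answer: 2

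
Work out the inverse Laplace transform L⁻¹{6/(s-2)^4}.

L⁻¹{n!/(s-a)^(n+1)} = t^n·e^(at), so L⁻¹{6/(s-2)^4} = t^3·e^(2t)

Final answer: t^3·e^(2t)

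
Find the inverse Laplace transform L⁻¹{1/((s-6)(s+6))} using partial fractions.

Decompose: A/(s-6) + B/(s+6). A = 1/12, B = -1/12. f(t) = (e^(6t) - e^(-6t))/12

Final answer: (e^(6t) - e^(-6t))/12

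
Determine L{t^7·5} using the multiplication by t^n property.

L{5} = 5/s. d^1/ds^1[1/s] = -1/s². d^2/ds^2[1/s] = 2/s^3. d^3/ds^3[1/s] = -6/s^4. d^4/ds^4[1/s] = 24/s^5. d^5/ds^5[1/s] = -120/s^6. d^6/ds^6[1/s] = 720/s^7. d^7/ds^7[1/s] = -5040/s^8. So L{t^7} = (-1)^{7}·-5040/s^8 = 5040/s^8. Then L{t^7·5} = 5·5040/s^8 = 25200/s^8

Final answer: 25200/s^8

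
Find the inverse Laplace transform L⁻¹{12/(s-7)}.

L⁻¹{1/(s-a)} = e^(at), so L⁻¹{1/(s-7)} = e^(7t), and L⁻¹{12/(s-7)} = 12·e^(7t)

Final answer: 12·e^(7t)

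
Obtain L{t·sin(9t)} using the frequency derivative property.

L{sin(9t)} = 9/(s² + 81). By L{t·f(t)} = -F'(s): -d/ds[9/(s² + 81)] = -(9)·(-2s)/(s² + 81)² = 18s/(s² + 81)²

Final answer: 18s/(s² + 81)²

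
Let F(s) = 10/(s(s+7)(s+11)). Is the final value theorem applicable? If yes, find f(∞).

Poles of sF(s) = 10/((s+7)(s+11)) are at s = -7 and s = -11, both in the left half-plane. Theorem applies. f(∞) = lim_{s→0} sF(s) = 10/(7·11) = 10/77

Final answer: 10/77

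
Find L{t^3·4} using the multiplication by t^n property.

L{4} = 4/s. d^1/ds^1[1/s] = -1/s². d^2/ds^2[1/s] = 2/s^3. d^3/ds^3[1/s] = -6/s^4. So L{t^3} = (-1)^{3}·-6/s^4 = 6/s^4. Then L{t^3·4} = 4·6/s^4 = 24/s^4

Final answer: 24/s^4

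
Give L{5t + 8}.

L{5t + 8} = 5·L{t} + 8·L{1} = 5/s² + 8/s

Final answer: 5/s² + 8/s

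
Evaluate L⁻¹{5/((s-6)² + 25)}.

Form: b/((s-a)² + b²) → e^(at)sin(bt). With a=6, b=5

Final answer: e^(6t)·sin(5t)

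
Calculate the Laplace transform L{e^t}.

L{e^(at)} = 1/(s-a), so L{e^t} = 1/(s-1)

Final answer: 1/(s-1)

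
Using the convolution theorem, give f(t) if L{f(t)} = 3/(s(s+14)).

3/(s(s+14)) = (3/s)·(1/(s+14)) = L{3}·L{e^(-14t)}. By convolution, f(t) = 3*e^(-14t) = ∫₀ᵗ 3·e^(-14τ) dτ = 3·(1 - e^(-14t))/14

Final answer: 3·(1 - e^(-14t))/14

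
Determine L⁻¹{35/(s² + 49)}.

This is the form c·a/(s² + a²) with a = 7, c = 5. L⁻¹ = 5·sin(7t)

Final answer: 5·sin(7t)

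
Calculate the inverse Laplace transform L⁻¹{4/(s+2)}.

L⁻¹{1/(s-a)} = e^(at), so L⁻¹{1/(s+2)} = e^(-2t), and L⁻¹{4/(s+2)} = 4·e^(-2t)

Final answer: 4·e^(-2t)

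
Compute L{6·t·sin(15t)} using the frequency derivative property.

L{sin(15t)} = 15/(s² + 225). By L{t·f(t)} = -F'(s): -d/ds[15/(s² + 225)] = -(15)·(-2s)/(s² + 225)² = 30s/(s² + 225)². Then L{6·t·sin(15t)} = 6·30s/(s² + 225)² = 180s/(s² + 225)²

Final answer: 180s/(s² + 225)²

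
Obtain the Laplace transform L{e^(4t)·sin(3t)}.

L{e^(at)·sin(ωt)} = ω/((s-a)² + ω²), so L{e^(4t)·sin(3t)} = 3/((s-4)² + 9)

Final answer: 3/((s-4)² + 9)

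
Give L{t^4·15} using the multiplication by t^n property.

L{15} = 15/s. d^1/ds^1[1/s] = -1/s². d^2/ds^2[1/s] = 2/s^3. d^3/ds^3[1/s] = -6/s^4. d^4/ds^4[1/s] = 24/s^5. So L{t^4} = (-1)^{4}·24/s^5 = 24/s^5. Then L{t^4·15} = 15·24/s^5 = 360/s^5

Final answer: 360/s^5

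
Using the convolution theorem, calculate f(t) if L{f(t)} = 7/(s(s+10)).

7/(s(s+10)) = (7/s)·(1/(s+10)) = L{7}·L{e^(-10t)}. By convolution, f(t) = 7*e^(-10t) = ∫₀ᵗ 7·e^(-10τ) dτ = 7·(1 - e^(-10t))/10

Final answer: 7·(1 - e^(-10t))/10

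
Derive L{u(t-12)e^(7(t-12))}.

u(t-a)f(t-a) with f(t)=e^(7t). L{e^(7t)} = 1/(s-7). By time shift: e^(-12s)/(s-7)

Final answer: e^(-12s)/(s-7)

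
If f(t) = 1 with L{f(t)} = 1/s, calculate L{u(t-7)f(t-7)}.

Time shift theorem: L{u(t-a)f(t-a)} = e^(-as)F(s). Here a=7, F(s) = 1/s, so L{u(t-7)f(t-7)} = e^(-7s)·1/s

Final answer: e^(-7s)·1/s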